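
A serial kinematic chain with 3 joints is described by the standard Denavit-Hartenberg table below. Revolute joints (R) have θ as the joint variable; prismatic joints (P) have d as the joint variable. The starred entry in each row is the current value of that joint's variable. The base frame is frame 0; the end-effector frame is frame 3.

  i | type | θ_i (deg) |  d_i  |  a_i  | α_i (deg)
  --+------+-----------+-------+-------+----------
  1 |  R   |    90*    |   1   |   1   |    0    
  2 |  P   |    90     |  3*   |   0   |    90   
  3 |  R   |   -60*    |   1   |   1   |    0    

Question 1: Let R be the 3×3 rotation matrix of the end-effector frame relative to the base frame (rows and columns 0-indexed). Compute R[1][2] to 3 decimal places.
1.000

End-effector z-axis (col 2 of R) = (0.0000,1.0000,0.0000)
R[1][2] = 1.0000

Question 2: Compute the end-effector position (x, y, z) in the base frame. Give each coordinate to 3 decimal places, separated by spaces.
after link 1: o_1 = (0.0000, 1.0000, 1.0000)
after link 2: o_2 = (0.0000, 1.0000, 4.0000)
after link 3: o_3 = (-0.5000, 2.0000, 3.1340)

-0.500 2.000 3.134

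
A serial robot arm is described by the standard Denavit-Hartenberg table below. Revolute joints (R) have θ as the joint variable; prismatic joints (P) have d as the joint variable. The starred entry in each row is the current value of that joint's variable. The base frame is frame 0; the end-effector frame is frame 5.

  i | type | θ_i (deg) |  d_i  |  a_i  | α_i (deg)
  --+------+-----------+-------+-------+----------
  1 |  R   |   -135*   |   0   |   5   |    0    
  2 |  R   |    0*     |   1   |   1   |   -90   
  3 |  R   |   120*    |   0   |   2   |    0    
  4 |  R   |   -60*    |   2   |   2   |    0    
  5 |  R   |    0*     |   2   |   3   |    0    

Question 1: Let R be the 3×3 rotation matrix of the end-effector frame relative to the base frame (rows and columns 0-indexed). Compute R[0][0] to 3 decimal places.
-0.354

End-effector x-axis (col 0 of R) = (-0.3536,-0.3536,-0.8660)
R[0][0] = -0.3536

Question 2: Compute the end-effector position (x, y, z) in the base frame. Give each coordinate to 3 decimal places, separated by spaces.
-2.475 -8.132 -5.062

after link 1: o_1 = (-3.5355, -3.5355, 0.0000)
after link 2: o_2 = (-4.2426, -4.2426, 1.0000)
after link 3: o_3 = (-3.5355, -3.5355, -0.7321)
after link 4: o_4 = (-2.8284, -5.6569, -2.4641)
after link 5: o_5 = (-2.4749, -8.1317, -5.0622)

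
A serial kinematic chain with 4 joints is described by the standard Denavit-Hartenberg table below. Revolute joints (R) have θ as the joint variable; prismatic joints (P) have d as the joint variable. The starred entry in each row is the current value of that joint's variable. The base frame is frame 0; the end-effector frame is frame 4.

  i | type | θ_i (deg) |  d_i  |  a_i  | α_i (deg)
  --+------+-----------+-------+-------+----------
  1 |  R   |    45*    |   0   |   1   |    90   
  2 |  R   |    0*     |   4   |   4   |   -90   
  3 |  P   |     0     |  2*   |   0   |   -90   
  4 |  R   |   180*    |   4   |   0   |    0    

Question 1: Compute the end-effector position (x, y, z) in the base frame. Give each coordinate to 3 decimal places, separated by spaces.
after link 1: o_1 = (0.7071, 0.7071, 0.0000)
after link 2: o_2 = (6.3640, 0.7071, 0.0000)
after link 3: o_3 = (6.3640, 0.7071, 2.0000)
after link 4: o_4 = (3.5355, 3.5355, 2.0000)

3.536 3.536 2.000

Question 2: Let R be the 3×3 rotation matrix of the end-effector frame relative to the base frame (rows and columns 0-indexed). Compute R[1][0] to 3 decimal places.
End-effector x-axis (col 0 of R) = (-0.7071,-0.7071,-0.0000)
R[1][0] = -0.7071

-0.707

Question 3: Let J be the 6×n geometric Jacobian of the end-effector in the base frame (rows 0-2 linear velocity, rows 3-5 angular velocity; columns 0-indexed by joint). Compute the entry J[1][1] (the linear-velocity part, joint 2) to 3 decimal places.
-1.414

axis z_1 = (0.7071,-0.7071,0.0000); lever o_n−o_1 = (2.8284,2.8284,2.0000)
cross product → J_v[:, 1] = (-1.4142,-1.4142,4.0000)
J_ω[:, 1] = z_1
entry J[1][1] = -1.4142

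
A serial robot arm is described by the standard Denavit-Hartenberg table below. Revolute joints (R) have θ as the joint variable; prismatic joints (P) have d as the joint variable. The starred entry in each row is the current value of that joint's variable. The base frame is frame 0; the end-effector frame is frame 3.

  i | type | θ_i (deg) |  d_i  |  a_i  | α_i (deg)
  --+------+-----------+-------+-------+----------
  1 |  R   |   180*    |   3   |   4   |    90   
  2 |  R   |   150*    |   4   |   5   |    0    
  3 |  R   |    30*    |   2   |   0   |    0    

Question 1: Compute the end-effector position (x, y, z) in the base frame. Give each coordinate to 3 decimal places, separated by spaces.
after link 1: o_1 = (-4.0000, 0.0000, 3.0000)
after link 2: o_2 = (0.3301, 4.0000, 5.5000)
after link 3: o_3 = (0.3301, 6.0000, 5.5000)

0.330 6.000 5.500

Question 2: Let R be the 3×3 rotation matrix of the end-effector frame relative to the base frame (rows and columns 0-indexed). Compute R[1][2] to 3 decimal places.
End-effector z-axis (col 2 of R) = (0.0000,1.0000,0.0000)
R[1][2] = 1.0000

1.000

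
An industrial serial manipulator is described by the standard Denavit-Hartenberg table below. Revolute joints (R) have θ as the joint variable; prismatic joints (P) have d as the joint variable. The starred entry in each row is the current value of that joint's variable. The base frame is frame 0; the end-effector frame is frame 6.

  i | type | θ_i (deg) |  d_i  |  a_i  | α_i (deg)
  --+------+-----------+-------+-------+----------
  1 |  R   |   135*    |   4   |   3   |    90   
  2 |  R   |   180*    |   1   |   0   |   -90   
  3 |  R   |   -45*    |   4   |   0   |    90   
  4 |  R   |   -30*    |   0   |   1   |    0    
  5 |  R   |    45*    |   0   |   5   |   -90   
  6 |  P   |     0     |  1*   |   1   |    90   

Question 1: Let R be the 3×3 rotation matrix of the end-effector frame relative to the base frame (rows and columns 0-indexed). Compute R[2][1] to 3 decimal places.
-0.966

End-effector y-axis (col 1 of R) = (-0.2588,-0.0000,-0.9659)
R[2][1] = -0.9659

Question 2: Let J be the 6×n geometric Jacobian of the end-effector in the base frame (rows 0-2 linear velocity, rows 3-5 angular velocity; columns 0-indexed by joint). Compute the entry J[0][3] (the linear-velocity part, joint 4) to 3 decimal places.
axis z_3 = (0.0000,1.0000,-0.0000); lever o_n−o_3 = (6.4028,-0.0000,-2.0188)
cross product → J_v[:, 3] = (-2.0188,0.0000,-6.4028)
J_ω[:, 3] = z_3
entry J[0][3] = -2.0188

-2.019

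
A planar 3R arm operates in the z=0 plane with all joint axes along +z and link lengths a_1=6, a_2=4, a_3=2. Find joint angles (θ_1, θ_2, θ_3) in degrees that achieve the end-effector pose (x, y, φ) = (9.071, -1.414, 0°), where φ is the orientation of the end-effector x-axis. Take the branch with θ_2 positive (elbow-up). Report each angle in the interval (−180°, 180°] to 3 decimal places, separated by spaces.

-44.999 90.002 -45.003

wrist centre = target − a_3·(cos φ, sin φ) = (7.0710, -1.4140)
cos θ_2 = (51.9984−6²−4²)/(2·6·4) = -0.0000; θ_2 = 90.0019° (elbow-up)
β = atan2(-1.4140,7.0710) = -11.3084°; ψ = atan2(4.0000,5.9999) = 33.6906°
θ_1 = β − ψ = -44.9990°
θ_3 = φ − θ_1 − θ_2 = -45.0028° (wrapped to (-180°,180°])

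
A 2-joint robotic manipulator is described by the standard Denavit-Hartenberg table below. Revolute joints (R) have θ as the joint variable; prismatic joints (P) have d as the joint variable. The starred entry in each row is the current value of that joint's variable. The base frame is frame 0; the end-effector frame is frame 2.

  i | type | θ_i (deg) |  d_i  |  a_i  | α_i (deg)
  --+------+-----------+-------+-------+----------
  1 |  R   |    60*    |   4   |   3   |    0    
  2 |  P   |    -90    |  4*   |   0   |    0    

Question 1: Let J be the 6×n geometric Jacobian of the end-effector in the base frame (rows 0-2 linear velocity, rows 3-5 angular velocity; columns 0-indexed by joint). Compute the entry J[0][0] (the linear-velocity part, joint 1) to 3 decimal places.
axis z_0 = ẑ; lever o_n−o_0 = (1.5000,2.5981,8.0000)
cross product → J_v[:, 0] = (-2.5981,1.5000,0.0000)
J_ω[:, 0] = z_0
entry J[0][0] = -2.5981

-2.598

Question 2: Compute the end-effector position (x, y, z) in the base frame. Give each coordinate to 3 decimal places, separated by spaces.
1.500 2.598 8.000

after link 1: o_1 = (1.5000, 2.5981, 4.0000)
after link 2: o_2 = (1.5000, 2.5981, 8.0000)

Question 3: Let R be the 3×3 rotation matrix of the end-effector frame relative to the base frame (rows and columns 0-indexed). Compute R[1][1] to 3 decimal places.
0.866

End-effector y-axis (col 1 of R) = (0.5000,0.8660,0.0000)
R[1][1] = 0.8660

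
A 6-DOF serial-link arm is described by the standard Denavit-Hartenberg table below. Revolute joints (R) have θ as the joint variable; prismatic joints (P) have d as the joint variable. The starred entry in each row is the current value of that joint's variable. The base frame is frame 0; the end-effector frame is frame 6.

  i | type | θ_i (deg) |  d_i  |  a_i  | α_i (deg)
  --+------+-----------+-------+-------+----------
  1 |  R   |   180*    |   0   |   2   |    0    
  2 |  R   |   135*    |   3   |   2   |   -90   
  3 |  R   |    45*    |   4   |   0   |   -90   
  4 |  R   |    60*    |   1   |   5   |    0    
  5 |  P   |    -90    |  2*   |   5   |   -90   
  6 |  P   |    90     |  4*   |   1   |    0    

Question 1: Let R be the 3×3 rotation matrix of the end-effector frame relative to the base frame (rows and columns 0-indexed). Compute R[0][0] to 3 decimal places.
0.500

End-effector x-axis (col 0 of R) = (0.5000,-0.5000,0.7071)
R[0][0] = 0.5000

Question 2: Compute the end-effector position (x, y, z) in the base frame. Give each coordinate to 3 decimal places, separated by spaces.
1.914 -5.744 -4.658

after link 1: o_1 = (-2.0000, 0.0000, 0.0000)
after link 2: o_2 = (-0.5858, -1.4142, 3.0000)
after link 3: o_3 = (2.2426, 1.4142, 3.0000)
after link 4: o_4 = (-0.0692, -2.3976, 0.5251)
after link 5: o_5 = (2.8636, -1.7949, -3.9509)
after link 6: o_6 = (1.9141, -5.7444, -4.6581)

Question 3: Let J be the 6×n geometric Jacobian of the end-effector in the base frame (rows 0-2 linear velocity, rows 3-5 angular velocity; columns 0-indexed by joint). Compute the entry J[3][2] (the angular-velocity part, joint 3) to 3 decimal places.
axis z_2 = (0.7071,0.7071,0.0000); lever o_n−o_2 = (2.4999,-4.3302,-7.6581)
cross product → J_v[:, 2] = (-5.4151,5.4151,-4.8296)
J_ω[:, 2] = z_2
entry J[3][2] = 0.7071

0.707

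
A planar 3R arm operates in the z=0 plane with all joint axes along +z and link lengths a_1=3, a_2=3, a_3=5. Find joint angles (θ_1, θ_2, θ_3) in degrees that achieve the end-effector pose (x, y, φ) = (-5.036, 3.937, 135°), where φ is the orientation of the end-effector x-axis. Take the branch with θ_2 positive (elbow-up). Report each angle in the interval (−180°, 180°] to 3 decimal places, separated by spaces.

90.024 149.993 -105.017

wrist centre = target − a_3·(cos φ, sin φ) = (-1.5005, 0.4015)
cos θ_2 = (2.4126−3²−3²)/(2·3·3) = -0.8660; θ_2 = 149.9934° (elbow-up)
β = atan2(0.4015,-1.5005) = 165.0208°; ψ = atan2(1.5003,0.4021) = 74.9967°
θ_1 = β − ψ = 90.0240°
θ_3 = φ − θ_1 − θ_2 = -105.0175° (wrapped to (-180°,180°])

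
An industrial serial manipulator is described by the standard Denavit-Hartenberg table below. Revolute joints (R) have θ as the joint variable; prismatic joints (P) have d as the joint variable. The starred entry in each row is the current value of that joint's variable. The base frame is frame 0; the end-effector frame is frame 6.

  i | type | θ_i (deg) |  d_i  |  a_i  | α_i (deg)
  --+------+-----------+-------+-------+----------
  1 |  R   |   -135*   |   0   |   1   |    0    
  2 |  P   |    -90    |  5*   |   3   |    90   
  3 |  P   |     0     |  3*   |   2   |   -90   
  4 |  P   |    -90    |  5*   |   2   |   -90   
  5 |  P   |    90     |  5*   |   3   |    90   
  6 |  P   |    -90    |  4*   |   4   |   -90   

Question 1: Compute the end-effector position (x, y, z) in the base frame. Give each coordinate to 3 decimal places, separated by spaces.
1.414 9.899 7.000

after link 1: o_1 = (-0.7071, -0.7071, 0.0000)
after link 2: o_2 = (-2.8284, 1.4142, 5.0000)
after link 3: o_3 = (-2.1213, 4.9497, 5.0000)
after link 4: o_4 = (-0.7071, 6.3640, 10.0000)
after link 5: o_5 = (-4.2426, 9.8995, 7.0000)
after link 6: o_6 = (1.4142, 9.8995, 7.0000)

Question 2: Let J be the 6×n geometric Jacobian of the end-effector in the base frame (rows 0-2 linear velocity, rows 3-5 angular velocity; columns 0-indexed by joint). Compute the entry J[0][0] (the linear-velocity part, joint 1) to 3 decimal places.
axis z_0 = ẑ; lever o_n−o_0 = (1.4142,9.8995,7.0000)
cross product → J_v[:, 0] = (-9.8995,1.4142,0.0000)
J_ω[:, 0] = z_0
entry J[0][0] = -9.8995

-9.899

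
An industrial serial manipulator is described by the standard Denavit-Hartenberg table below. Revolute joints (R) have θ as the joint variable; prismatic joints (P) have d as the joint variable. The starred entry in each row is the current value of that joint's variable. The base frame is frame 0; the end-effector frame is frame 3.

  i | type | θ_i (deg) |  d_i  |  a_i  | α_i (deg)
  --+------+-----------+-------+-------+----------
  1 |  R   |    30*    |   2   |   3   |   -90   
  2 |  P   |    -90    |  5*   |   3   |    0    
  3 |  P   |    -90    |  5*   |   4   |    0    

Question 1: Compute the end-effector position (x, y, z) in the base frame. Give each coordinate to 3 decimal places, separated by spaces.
after link 1: o_1 = (2.5981, 1.5000, 2.0000)
after link 2: o_2 = (0.0981, 5.8301, 5.0000)
after link 3: o_3 = (-5.8660, 8.1603, 5.0000)

-5.866 8.160 5.000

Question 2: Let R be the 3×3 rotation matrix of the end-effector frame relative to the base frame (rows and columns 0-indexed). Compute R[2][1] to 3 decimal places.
End-effector y-axis (col 1 of R) = (0.0000,0.0000,1.0000)
R[2][1] = 1.0000

1.000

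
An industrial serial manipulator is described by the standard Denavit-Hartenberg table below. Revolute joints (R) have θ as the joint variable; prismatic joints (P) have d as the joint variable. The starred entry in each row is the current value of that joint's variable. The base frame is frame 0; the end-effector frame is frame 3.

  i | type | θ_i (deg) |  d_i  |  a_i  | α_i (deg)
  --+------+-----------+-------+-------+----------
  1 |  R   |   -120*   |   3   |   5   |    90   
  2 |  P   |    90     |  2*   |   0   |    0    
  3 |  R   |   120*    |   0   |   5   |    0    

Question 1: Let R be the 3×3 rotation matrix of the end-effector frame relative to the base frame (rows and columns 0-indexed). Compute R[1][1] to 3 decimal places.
End-effector y-axis (col 1 of R) = (-0.2500,-0.4330,-0.8660)
R[1][1] = -0.4330

-0.433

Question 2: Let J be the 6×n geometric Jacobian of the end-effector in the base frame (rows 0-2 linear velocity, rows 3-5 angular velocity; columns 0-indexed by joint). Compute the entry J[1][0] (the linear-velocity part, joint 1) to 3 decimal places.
axis z_0 = ẑ; lever o_n−o_0 = (-2.0670,0.4199,0.5000)
cross product → J_v[:, 0] = (-0.4199,-2.0670,0.0000)
J_ω[:, 0] = z_0
entry J[1][0] = -2.0670

-2.067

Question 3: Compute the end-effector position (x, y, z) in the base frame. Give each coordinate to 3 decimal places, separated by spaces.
after link 1: o_1 = (-2.5000, -4.3301, 3.0000)
after link 2: o_2 = (-4.2321, -3.3301, 3.0000)
after link 3: o_3 = (-2.0670, 0.4199, 0.5000)

-2.067 0.420 0.500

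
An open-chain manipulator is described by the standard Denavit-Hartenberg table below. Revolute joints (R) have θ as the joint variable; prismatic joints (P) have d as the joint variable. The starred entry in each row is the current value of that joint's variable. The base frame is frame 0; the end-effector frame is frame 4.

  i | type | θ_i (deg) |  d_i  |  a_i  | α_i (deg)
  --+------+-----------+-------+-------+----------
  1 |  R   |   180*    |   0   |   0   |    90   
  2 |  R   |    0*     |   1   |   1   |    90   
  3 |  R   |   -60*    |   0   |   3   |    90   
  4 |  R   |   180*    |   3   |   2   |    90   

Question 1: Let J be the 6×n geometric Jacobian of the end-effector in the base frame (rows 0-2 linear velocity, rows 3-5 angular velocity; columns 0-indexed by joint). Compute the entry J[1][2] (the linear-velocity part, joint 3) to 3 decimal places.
-2.098

axis z_2 = (0.0000,0.0000,-1.0000); lever o_n−o_2 = (2.0981,-2.3660,-0.0000)
cross product → J_v[:, 2] = (-2.3660,-2.0981,-0.0000)
J_ω[:, 2] = z_2
entry J[1][2] = -2.0981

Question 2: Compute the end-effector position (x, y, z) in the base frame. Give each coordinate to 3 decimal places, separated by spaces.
1.098 -1.366 -0.000

after link 1: o_1 = (0.0000, 0.0000, 0.0000)
after link 2: o_2 = (-1.0000, 1.0000, 0.0000)
after link 3: o_3 = (-2.5000, -1.5981, -0.0000)
after link 4: o_4 = (1.0981, -1.3660, -0.0000)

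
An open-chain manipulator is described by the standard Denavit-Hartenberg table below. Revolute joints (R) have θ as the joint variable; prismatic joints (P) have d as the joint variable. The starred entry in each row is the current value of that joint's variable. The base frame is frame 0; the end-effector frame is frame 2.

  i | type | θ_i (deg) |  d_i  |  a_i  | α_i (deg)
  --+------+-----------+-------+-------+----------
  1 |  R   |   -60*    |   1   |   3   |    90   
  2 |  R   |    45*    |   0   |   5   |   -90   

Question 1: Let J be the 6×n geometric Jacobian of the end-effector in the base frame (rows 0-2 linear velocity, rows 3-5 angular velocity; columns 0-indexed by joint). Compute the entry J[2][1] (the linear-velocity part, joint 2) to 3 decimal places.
axis z_1 = (-0.8660,-0.5000,0.0000); lever o_n−o_1 = (1.7678,-3.0619,3.5355)
cross product → J_v[:, 1] = (-1.7678,3.0619,3.5355)
J_ω[:, 1] = z_1
entry J[2][1] = 3.5355

3.536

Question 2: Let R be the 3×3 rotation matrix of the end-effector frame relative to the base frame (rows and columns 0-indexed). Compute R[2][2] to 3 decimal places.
End-effector z-axis (col 2 of R) = (-0.3536,0.6124,0.7071)
R[2][2] = 0.7071

0.707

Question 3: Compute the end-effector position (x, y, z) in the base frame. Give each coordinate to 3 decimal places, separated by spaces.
3.268 -5.660 4.536

after link 1: o_1 = (1.5000, -2.5981, 1.0000)
after link 2: o_2 = (3.2678, -5.6599, 4.5355)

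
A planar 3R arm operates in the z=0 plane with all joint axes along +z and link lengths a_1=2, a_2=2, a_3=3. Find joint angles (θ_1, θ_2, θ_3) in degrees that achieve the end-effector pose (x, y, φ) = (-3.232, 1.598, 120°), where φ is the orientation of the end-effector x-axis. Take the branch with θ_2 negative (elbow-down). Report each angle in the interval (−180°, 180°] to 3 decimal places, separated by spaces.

-89.997 -120.000 -30.003

wrist centre = target − a_3·(cos φ, sin φ) = (-1.7320, -1.0001)
cos θ_2 = (4.0000−2²−2²)/(2·2·2) = -0.5000; θ_2 = -120.0002° (elbow-down)
β = atan2(-1.0001,-1.7320) = -149.9974°; ψ = atan2(-1.7320,1.0000) = -60.0001°
θ_1 = β − ψ = -89.9973°
θ_3 = φ − θ_1 − θ_2 = -30.0025° (wrapped to (-180°,180°])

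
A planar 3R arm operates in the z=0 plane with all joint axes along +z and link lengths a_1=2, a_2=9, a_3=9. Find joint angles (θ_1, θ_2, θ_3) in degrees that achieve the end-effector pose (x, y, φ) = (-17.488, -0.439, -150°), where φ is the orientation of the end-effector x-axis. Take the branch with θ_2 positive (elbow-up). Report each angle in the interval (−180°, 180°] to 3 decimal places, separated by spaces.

120.013 44.989 44.999

wrist centre = target − a_3·(cos φ, sin φ) = (-9.6938, 4.0610)
cos θ_2 = (110.4609−2²−9²)/(2·2·9) = 0.7072; θ_2 = 44.9886° (elbow-up)
β = atan2(4.0610,-9.6938) = 157.2698°; ψ = atan2(6.3627,8.3652) = 37.2570°
θ_1 = β − ψ = 120.0128°
θ_3 = φ − θ_1 − θ_2 = 44.9987° (wrapped to (-180°,180°])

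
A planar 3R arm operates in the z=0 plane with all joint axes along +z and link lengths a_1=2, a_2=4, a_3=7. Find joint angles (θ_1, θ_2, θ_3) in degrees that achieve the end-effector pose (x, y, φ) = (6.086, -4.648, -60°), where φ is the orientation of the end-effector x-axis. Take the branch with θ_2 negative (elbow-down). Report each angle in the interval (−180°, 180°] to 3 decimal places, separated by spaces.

134.991 -134.995 -59.996

wrist centre = target − a_3·(cos φ, sin φ) = (2.5860, 1.4142)
cos θ_2 = (8.6873−2²−4²)/(2·2·4) = -0.7070; θ_2 = -134.9949° (elbow-down)
β = atan2(1.4142,2.5860) = 28.6724°; ψ = atan2(-2.8287,-0.8282) = -106.3189°
θ_1 = β − ψ = 134.9913°
θ_3 = φ − θ_1 − θ_2 = -59.9964° (wrapped to (-180°,180°])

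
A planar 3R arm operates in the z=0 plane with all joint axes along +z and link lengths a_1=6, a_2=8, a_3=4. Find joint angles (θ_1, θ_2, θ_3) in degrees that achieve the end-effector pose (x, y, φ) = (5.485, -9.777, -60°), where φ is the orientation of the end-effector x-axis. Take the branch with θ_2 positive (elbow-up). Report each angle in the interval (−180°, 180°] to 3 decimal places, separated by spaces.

-134.998 120.001 -45.003

wrist centre = target − a_3·(cos φ, sin φ) = (3.4850, -6.3129)
cos θ_2 = (51.9979−6²−8²)/(2·6·8) = -0.5000; θ_2 = 120.0014° (elbow-up)
β = atan2(-6.3129,3.4850) = -61.0994°; ψ = atan2(6.9281,1.9998) = 73.8990°
θ_1 = β − ψ = -134.9983°
θ_3 = φ − θ_1 − θ_2 = -45.0031° (wrapped to (-180°,180°])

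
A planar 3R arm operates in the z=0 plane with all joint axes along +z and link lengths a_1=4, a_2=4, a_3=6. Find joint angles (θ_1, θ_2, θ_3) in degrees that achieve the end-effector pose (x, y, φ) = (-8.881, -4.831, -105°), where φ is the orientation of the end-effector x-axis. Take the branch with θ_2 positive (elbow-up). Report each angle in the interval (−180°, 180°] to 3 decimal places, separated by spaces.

150.006 44.990 60.003

wrist centre = target − a_3·(cos φ, sin φ) = (-7.3281, 0.9646)
cos θ_2 = (54.6312−4²−4²)/(2·4·4) = 0.7072; θ_2 = 44.9904° (elbow-up)
β = atan2(0.9646,-7.3281) = 172.5016°; ψ = atan2(2.8280,6.8289) = 22.4952°
θ_1 = β − ψ = 150.0064°
θ_3 = φ − θ_1 − θ_2 = 60.0032° (wrapped to (-180°,180°])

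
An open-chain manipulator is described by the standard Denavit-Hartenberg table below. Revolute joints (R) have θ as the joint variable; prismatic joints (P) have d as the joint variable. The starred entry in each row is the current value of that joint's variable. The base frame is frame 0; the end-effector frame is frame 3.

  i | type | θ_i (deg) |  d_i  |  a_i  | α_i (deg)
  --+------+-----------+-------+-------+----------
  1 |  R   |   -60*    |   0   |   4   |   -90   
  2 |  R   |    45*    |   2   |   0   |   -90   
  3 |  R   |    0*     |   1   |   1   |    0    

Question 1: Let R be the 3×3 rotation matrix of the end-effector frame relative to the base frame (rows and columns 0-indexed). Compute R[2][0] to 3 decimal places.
End-effector x-axis (col 0 of R) = (0.3536,-0.6124,-0.7071)
R[2][0] = -0.7071

-0.707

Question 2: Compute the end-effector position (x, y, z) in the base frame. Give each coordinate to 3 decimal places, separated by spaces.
after link 1: o_1 = (2.0000, -3.4641, 0.0000)
after link 2: o_2 = (3.7321, -2.4641, 0.0000)
after link 3: o_3 = (3.7321, -2.4641, -1.4142)

3.732 -2.464 -1.414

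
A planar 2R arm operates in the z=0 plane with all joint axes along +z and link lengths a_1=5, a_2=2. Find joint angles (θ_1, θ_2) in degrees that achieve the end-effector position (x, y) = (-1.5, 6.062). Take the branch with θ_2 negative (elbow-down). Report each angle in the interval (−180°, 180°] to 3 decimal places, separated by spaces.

cos θ_2 = (38.9978−5²−2²)/(2·5·2) = 0.4999; θ_2 = -60.0071° (elbow-down)
β = atan2(6.0620,-1.5000) = 103.8983°; ψ = atan2(-1.7322,5.9998) = -16.1038°
θ_1 = β − ψ = 120.0020°

120.002 -60.007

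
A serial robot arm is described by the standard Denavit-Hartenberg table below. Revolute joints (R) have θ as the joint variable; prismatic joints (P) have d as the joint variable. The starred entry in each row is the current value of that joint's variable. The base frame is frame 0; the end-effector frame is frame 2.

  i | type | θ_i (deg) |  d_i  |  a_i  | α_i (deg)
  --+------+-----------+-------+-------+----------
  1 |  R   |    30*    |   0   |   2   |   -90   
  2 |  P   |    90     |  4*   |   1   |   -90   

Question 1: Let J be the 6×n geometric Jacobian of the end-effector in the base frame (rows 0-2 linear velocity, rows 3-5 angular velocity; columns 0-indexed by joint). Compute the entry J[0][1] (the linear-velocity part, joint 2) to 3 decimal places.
-0.500

prismatic axis z_1 = (-0.5000,0.8660,0.0000)
J_v[:, 1] = z_1; J_ω[:, 1] = (0,0,0)
entry J[0][1] = -0.5000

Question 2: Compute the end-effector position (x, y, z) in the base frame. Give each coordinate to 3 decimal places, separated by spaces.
-0.268 4.464 -1.000

after link 1: o_1 = (1.7321, 1.0000, 0.0000)
after link 2: o_2 = (-0.2679, 4.4641, -1.0000)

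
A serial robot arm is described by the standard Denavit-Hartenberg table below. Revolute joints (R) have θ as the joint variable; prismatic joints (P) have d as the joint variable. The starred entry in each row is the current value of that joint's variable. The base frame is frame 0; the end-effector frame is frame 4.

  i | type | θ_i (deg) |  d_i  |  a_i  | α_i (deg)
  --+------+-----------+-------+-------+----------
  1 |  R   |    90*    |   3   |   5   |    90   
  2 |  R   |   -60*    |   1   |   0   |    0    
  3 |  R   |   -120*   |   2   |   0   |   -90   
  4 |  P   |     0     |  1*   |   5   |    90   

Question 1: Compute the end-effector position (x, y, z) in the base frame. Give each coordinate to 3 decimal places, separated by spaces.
after link 1: o_1 = (0.0000, 5.0000, 3.0000)
after link 2: o_2 = (1.0000, 5.0000, 3.0000)
after link 3: o_3 = (3.0000, 5.0000, 3.0000)
after link 4: o_4 = (3.0000, 0.0000, 2.0000)

3.000 0.000 2.000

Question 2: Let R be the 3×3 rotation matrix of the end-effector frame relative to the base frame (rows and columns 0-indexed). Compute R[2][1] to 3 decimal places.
End-effector y-axis (col 1 of R) = (0.0000,0.0000,-1.0000)
R[2][1] = -1.0000

-1.000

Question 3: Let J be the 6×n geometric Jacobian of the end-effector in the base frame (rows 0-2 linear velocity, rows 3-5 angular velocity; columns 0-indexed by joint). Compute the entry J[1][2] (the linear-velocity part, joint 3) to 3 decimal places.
axis z_2 = (1.0000,-0.0000,0.0000); lever o_n−o_2 = (2.0000,-5.0000,-1.0000)
cross product → J_v[:, 2] = (0.0000,1.0000,-5.0000)
J_ω[:, 2] = z_2
entry J[1][2] = 1.0000

1.000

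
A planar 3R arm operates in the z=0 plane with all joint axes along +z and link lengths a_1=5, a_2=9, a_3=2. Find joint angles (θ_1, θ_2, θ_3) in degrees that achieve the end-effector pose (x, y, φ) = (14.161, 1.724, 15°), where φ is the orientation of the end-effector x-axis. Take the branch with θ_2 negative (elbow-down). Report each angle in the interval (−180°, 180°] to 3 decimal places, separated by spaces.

44.997 -59.995 29.997

wrist centre = target − a_3·(cos φ, sin φ) = (12.2291, 1.2064)
cos θ_2 = (151.0074−5²−9²)/(2·5·9) = 0.5001; θ_2 = -59.9946° (elbow-down)
β = atan2(1.2064,12.2291) = 5.6338°; ψ = atan2(-7.7938,9.5007) = -39.3633°
θ_1 = β − ψ = 44.9971°
θ_3 = φ − θ_1 − θ_2 = 29.9975° (wrapped to (-180°,180°])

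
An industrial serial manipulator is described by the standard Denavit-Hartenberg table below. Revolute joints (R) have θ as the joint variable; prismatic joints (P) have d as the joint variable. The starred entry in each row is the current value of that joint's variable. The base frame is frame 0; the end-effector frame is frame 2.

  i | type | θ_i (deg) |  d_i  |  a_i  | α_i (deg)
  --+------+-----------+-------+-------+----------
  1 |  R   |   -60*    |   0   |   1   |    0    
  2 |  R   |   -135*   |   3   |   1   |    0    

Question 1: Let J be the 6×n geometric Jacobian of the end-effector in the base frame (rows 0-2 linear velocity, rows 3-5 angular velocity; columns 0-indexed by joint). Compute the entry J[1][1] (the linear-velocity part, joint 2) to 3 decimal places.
axis z_1 = (0.0000,0.0000,1.0000); lever o_n−o_1 = (-0.9659,0.2588,3.0000)
cross product → J_v[:, 1] = (-0.2588,-0.9659,0.0000)
J_ω[:, 1] = z_1
entry J[1][1] = -0.9659

-0.966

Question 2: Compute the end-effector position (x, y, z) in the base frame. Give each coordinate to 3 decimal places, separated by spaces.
after link 1: o_1 = (0.5000, -0.8660, 0.0000)
after link 2: o_2 = (-0.4659, -0.6072, 3.0000)

-0.466 -0.607 3.000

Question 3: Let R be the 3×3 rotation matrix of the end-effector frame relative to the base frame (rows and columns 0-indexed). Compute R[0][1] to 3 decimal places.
-0.259

End-effector y-axis (col 1 of R) = (-0.2588,-0.9659,0.0000)
R[0][1] = -0.2588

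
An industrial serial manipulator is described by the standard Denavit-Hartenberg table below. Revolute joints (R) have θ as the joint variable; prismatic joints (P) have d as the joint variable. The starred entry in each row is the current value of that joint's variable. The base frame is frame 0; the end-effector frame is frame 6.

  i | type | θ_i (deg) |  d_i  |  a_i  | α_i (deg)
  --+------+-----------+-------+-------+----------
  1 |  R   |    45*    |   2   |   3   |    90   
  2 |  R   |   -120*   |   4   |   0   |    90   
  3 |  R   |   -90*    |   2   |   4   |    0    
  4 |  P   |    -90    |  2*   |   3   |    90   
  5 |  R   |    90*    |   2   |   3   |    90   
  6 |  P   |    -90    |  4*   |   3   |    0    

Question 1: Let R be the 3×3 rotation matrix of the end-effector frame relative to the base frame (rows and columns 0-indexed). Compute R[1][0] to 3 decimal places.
End-effector x-axis (col 0 of R) = (-0.7071,0.7071,-0.0000)
R[1][0] = 0.7071

0.707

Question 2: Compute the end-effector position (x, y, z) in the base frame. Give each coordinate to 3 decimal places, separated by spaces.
after link 1: o_1 = (2.1213, 2.1213, 2.0000)
after link 2: o_2 = (4.9497, -0.7071, 2.0000)
after link 3: o_3 = (0.8966, 0.8966, 3.0000)
after link 4: o_4 = (0.7325, 0.7325, 6.5981)
after link 5: o_5 = (0.3096, -2.5188, 8.0981)
after link 6: o_6 = (-0.3975, 1.0167, 11.5622)

-0.398 1.017 11.562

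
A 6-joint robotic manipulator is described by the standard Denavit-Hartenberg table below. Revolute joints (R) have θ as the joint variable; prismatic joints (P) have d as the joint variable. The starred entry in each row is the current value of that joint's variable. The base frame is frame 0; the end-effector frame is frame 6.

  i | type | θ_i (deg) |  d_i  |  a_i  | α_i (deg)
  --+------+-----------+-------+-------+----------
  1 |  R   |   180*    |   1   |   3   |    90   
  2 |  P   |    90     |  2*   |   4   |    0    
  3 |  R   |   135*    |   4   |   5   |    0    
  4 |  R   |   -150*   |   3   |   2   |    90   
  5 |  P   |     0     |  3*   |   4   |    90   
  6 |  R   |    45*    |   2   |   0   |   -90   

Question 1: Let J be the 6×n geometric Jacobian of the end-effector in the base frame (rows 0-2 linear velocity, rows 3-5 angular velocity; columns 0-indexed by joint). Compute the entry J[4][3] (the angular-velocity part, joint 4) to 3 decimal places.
1.000

axis z_3 = (0.0000,1.0000,0.0000); lever o_n−o_3 = (-4.4507,1.0000,5.0191)
cross product → J_v[:, 3] = (5.0191,-0.0000,4.4507)
J_ω[:, 3] = z_3
entry J[4][3] = 1.0000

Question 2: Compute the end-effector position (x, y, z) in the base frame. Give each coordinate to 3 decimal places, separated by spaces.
-3.915 7.000 6.484

after link 1: o_1 = (-3.0000, 0.0000, 1.0000)
after link 2: o_2 = (-3.0000, 2.0000, 5.0000)
after link 3: o_3 = (0.5355, 6.0000, 1.4645)
after link 4: o_4 = (0.0179, 9.0000, 3.3963)
after link 5: o_5 = (-3.9152, 9.0000, 6.4836)
after link 6: o_6 = (-3.9152, 7.0000, 6.4836)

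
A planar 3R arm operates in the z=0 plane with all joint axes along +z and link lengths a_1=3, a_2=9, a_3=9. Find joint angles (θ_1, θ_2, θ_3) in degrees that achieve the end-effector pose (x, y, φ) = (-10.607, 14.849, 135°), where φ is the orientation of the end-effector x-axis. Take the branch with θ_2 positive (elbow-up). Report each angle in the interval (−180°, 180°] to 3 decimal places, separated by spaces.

45.002 90.001 -0.003

wrist centre = target − a_3·(cos φ, sin φ) = (-4.2430, 8.4850)
cos θ_2 = (89.9993−3²−9²)/(2·3·9) = -0.0000; θ_2 = 90.0008° (elbow-up)
β = atan2(8.4850,-4.2430) = 116.5679°; ψ = atan2(9.0000,2.9999) = 71.5658°
θ_1 = β − ψ = 45.0021°
θ_3 = φ − θ_1 − θ_2 = -0.0029° (wrapped to (-180°,180°])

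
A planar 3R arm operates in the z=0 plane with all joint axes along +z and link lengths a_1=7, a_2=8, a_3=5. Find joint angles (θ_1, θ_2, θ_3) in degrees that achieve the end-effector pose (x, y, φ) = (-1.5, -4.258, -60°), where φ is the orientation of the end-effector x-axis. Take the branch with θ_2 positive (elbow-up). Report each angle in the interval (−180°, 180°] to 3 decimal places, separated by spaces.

wrist centre = target − a_3·(cos φ, sin φ) = (-4.0000, 0.0721)
cos θ_2 = (16.0052−7²−8²)/(2·7·8) = -0.8660; θ_2 = 150.0000° (elbow-up)
β = atan2(0.0721,-4.0000) = 178.9670°; ψ = atan2(4.0000,0.0718) = 88.9717°
θ_1 = β − ψ = 89.9953°
θ_3 = φ − θ_1 − θ_2 = 60.0047° (wrapped to (-180°,180°])

89.995 150.000 60.005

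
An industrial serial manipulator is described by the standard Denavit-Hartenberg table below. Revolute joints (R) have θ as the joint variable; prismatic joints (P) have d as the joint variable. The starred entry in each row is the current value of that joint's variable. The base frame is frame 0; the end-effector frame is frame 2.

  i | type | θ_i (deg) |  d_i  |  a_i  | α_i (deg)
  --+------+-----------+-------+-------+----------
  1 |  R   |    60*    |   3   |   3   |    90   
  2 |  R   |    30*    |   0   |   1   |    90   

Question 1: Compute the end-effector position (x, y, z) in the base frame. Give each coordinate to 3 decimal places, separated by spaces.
1.933 3.348 3.500

after link 1: o_1 = (1.5000, 2.5981, 3.0000)
after link 2: o_2 = (1.9330, 3.3481, 3.5000)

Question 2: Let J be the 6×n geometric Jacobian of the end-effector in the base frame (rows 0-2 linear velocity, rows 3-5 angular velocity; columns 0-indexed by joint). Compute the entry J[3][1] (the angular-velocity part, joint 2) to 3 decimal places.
0.866

axis z_1 = (0.8660,-0.5000,0.0000); lever o_n−o_1 = (0.4330,0.7500,0.5000)
cross product → J_v[:, 1] = (-0.2500,-0.4330,0.8660)
J_ω[:, 1] = z_1
entry J[3][1] = 0.8660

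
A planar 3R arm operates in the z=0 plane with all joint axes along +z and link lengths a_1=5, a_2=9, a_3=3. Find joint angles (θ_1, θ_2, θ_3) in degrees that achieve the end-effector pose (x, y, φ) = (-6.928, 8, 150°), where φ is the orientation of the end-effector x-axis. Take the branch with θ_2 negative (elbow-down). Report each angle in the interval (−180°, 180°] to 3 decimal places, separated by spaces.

wrist centre = target − a_3·(cos φ, sin φ) = (-4.3299, 6.5000)
cos θ_2 = (60.9982−5²−9²)/(2·5·9) = -0.5000; θ_2 = -120.0013° (elbow-down)
β = atan2(6.5000,-4.3299) = 123.6693°; ψ = atan2(-7.7941,0.4998) = -86.3307°
θ_1 = β − ψ = 210.0000°
θ_3 = φ − θ_1 − θ_2 = 60.0013° (wrapped to (-180°,180°])

-150.000 -120.001 60.001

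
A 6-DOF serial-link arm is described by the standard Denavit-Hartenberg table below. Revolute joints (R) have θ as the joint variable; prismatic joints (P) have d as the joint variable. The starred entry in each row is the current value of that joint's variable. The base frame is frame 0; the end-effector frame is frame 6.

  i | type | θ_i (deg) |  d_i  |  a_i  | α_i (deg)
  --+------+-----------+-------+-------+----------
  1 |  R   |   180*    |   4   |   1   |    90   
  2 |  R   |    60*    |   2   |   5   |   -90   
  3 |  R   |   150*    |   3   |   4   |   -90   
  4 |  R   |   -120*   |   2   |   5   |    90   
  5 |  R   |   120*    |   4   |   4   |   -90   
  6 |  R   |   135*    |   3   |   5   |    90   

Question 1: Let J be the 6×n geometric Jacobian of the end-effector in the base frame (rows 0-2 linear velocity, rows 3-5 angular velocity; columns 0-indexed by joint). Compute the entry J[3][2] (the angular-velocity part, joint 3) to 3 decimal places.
axis z_2 = (0.8660,-0.0000,0.5000); lever o_n−o_2 = (5.3379,-0.4751,0.0480)
cross product → J_v[:, 2] = (0.2375,2.6274,-0.4114)
J_ω[:, 2] = z_2
entry J[3][2] = 0.8660

0.866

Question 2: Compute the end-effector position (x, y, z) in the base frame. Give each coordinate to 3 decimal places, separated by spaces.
after link 1: o_1 = (-1.0000, 0.0000, 4.0000)
after link 2: o_2 = (-3.5000, 2.0000, 8.3301)
after link 3: o_3 = (0.8301, -0.0000, 6.8301)
after link 4: o_4 = (3.9976, 2.9821, 10.0042)
after link 5: o_5 = (0.5646, 7.2141, 8.4862)
after link 6: o_6 = (1.8379, 1.5249, 8.3781)

1.838 1.525 8.378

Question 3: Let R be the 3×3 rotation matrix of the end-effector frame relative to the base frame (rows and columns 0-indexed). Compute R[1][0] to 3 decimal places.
-0.748

End-effector x-axis (col 0 of R) = (0.6069,-0.7481,0.2683)
R[1][0] = -0.7481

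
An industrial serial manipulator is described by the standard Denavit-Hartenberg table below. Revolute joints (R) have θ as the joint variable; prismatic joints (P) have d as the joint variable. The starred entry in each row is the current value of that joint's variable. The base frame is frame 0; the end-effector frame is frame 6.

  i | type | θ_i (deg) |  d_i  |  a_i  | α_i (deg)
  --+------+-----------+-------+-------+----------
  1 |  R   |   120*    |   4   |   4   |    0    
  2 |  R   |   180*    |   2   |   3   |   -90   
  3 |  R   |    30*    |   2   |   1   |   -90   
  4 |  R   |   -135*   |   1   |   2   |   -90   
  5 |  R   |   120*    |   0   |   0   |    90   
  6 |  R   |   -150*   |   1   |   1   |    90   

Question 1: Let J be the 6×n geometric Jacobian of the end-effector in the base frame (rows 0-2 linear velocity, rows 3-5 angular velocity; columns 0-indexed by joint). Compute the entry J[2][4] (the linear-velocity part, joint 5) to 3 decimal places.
axis z_4 = (0.9186,-0.1768,-0.3536); lever o_n−o_4 = (-0.1240,1.3448,0.4195)
cross product → J_v[:, 4] = (0.4013,-0.3415,1.2134)
J_ω[:, 4] = z_4
entry J[2][4] = 1.2134

1.213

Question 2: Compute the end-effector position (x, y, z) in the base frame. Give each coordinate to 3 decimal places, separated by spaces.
1.903 4.662 5.761

after link 1: o_1 = (-2.0000, 3.4641, 4.0000)
after link 2: o_2 = (-0.5000, 0.8660, 6.0000)
after link 3: o_3 = (1.6651, 1.1160, 5.5000)
after link 4: o_4 = (2.0274, 3.3168, 5.3411)
after link 5: o_5 = (2.0274, 3.3168, 5.3411)
after link 6: o_6 = (1.9034, 4.6616, 5.7606)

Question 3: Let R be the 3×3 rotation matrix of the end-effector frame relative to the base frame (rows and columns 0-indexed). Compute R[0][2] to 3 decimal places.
0.764

End-effector z-axis (col 2 of R) = (0.7638,0.2554,-0.5928)
R[0][2] = 0.7638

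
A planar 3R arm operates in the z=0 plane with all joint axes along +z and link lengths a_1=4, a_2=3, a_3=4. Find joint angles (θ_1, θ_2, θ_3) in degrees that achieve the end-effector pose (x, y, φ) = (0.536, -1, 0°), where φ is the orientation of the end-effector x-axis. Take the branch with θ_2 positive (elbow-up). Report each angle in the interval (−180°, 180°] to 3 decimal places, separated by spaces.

150.000 120.002 89.998

wrist centre = target − a_3·(cos φ, sin φ) = (-3.4640, -1.0000)
cos θ_2 = (12.9993−4²−3²)/(2·4·3) = -0.5000; θ_2 = 120.0019° (elbow-up)
β = atan2(-1.0000,-3.4640) = -163.8974°; ψ = atan2(2.5980,2.4999) = 46.1026°
θ_1 = β − ψ = -210.0000°
θ_3 = φ − θ_1 − θ_2 = 89.9981° (wrapped to (-180°,180°])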